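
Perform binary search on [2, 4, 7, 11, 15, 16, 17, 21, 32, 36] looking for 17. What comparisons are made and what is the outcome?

Binary search for 17 in [2, 4, 7, 11, 15, 16, 17, 21, 32, 36]:

lo=0, hi=9, mid=4, arr[mid]=15 -> 15 < 17, search right half
lo=5, hi=9, mid=7, arr[mid]=21 -> 21 > 17, search left half
lo=5, hi=6, mid=5, arr[mid]=16 -> 16 < 17, search right half
lo=6, hi=6, mid=6, arr[mid]=17 -> Found target at index 6!

Binary search finds 17 at index 6 after 4 comparisons. The search repeatedly halves the search space by comparing with the middle element.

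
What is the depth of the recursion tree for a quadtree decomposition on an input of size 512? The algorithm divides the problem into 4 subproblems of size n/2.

For divide and conquer with division factor 2:

Problem sizes at each level:
Level 0: 512
Level 1: 256
Level 2: 128
Level 3: 64
Level 4: 32
Level 5: 16
Level 6: 8
Level 7: 4
Level 8: 2
Level 9: 1

The root is level 0 and the size-1 base case is level 9 (the tree spans levels 0 through 9, i.e. 10 levels counting the root), so the depth is the number of divisions: log_2(512) = 9

The recursion tree depth is log_2(512) = 9. At each level, the problem size is divided by 2, so it takes 9 divisions to reduce to a base case of size 1. The algorithm makes 4 recursive calls at each level.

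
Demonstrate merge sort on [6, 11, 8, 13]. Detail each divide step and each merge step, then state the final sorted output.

Merge sort trace:

Split: [6, 11, 8, 13] -> [6, 11] and [8, 13]
  Split: [6, 11] -> [6] and [11]
  Merge: [6] + [11] -> [6, 11]
  Split: [8, 13] -> [8] and [13]
  Merge: [8] + [13] -> [8, 13]
Merge: [6, 11] + [8, 13] -> [6, 8, 11, 13]

Final sorted array: [6, 8, 11, 13]

The merge sort proceeds by recursively splitting the array and merging sorted halves.
After all merges, the sorted array is [6, 8, 11, 13].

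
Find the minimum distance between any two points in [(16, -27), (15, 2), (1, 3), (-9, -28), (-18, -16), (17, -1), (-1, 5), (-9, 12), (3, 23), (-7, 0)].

Computing all pairwise distances among 10 points:

d((16, -27), (15, 2)) = 29.0172
d((16, -27), (1, 3)) = 33.541
d((16, -27), (-9, -28)) = 25.02
d((16, -27), (-18, -16)) = 35.7351
d((16, -27), (17, -1)) = 26.0192
d((16, -27), (-1, 5)) = 36.2353
d((16, -27), (-9, 12)) = 46.3249
d((16, -27), (3, 23)) = 51.6624
d((16, -27), (-7, 0)) = 35.4683
d((15, 2), (1, 3)) = 14.0357
d((15, 2), (-9, -28)) = 38.4187
d((15, 2), (-18, -16)) = 37.5899
d((15, 2), (17, -1)) = 3.6056
d((15, 2), (-1, 5)) = 16.2788
d((15, 2), (-9, 12)) = 26.0
d((15, 2), (3, 23)) = 24.1868
d((15, 2), (-7, 0)) = 22.0907
d((1, 3), (-9, -28)) = 32.573
d((1, 3), (-18, -16)) = 26.8701
d((1, 3), (17, -1)) = 16.4924
d((1, 3), (-1, 5)) = 2.8284 <-- minimum
d((1, 3), (-9, 12)) = 13.4536
d((1, 3), (3, 23)) = 20.0998
d((1, 3), (-7, 0)) = 8.544
d((-9, -28), (-18, -16)) = 15.0
d((-9, -28), (17, -1)) = 37.4833
d((-9, -28), (-1, 5)) = 33.9559
d((-9, -28), (-9, 12)) = 40.0
d((-9, -28), (3, 23)) = 52.3927
d((-9, -28), (-7, 0)) = 28.0713
d((-18, -16), (17, -1)) = 38.0789
d((-18, -16), (-1, 5)) = 27.0185
d((-18, -16), (-9, 12)) = 29.4109
d((-18, -16), (3, 23)) = 44.2945
d((-18, -16), (-7, 0)) = 19.4165
d((17, -1), (-1, 5)) = 18.9737
d((17, -1), (-9, 12)) = 29.0689
d((17, -1), (3, 23)) = 27.7849
d((17, -1), (-7, 0)) = 24.0208
d((-1, 5), (-9, 12)) = 10.6301
d((-1, 5), (3, 23)) = 18.4391
d((-1, 5), (-7, 0)) = 7.8102
d((-9, 12), (3, 23)) = 16.2788
d((-9, 12), (-7, 0)) = 12.1655
d((3, 23), (-7, 0)) = 25.0799

Closest pair: (1, 3) and (-1, 5) with distance 2.8284

The closest pair is (1, 3) and (-1, 5) with Euclidean distance 2.8284. For 10 points, brute-force pairwise comparison is shown above. For large n, the divide-and-conquer algorithm (sort by x, recurse on halves, check the dividing strip) achieves O(n log n).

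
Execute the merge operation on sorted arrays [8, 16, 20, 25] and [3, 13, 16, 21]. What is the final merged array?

Merging process:

Compare 8 vs 3: take 3 from right. Merged: [3]
Compare 8 vs 13: take 8 from left. Merged: [3, 8]
Compare 16 vs 13: take 13 from right. Merged: [3, 8, 13]
Compare 16 vs 16: take 16 from left. Merged: [3, 8, 13, 16]
Compare 20 vs 16: take 16 from right. Merged: [3, 8, 13, 16, 16]
Compare 20 vs 21: take 20 from left. Merged: [3, 8, 13, 16, 16, 20]
Compare 25 vs 21: take 21 from right. Merged: [3, 8, 13, 16, 16, 20, 21]
Append remaining from left: [25]. Merged: [3, 8, 13, 16, 16, 20, 21, 25]

Final merged array: [3, 8, 13, 16, 16, 20, 21, 25]
Total comparisons: 7

The merged array is [3, 8, 13, 16, 16, 20, 21, 25], requiring 7 comparisons. The merge step runs in O(n) time where n is the total number of elements.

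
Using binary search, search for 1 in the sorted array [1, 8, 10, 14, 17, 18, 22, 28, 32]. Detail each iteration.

Binary search for 1 in [1, 8, 10, 14, 17, 18, 22, 28, 32]:

lo=0, hi=8, mid=4, arr[mid]=17 -> 17 > 1, search left half
lo=0, hi=3, mid=1, arr[mid]=8 -> 8 > 1, search left half
lo=0, hi=0, mid=0, arr[mid]=1 -> Found target at index 0!

Binary search finds 1 at index 0 after 3 comparisons. The search repeatedly halves the search space by comparing with the middle element.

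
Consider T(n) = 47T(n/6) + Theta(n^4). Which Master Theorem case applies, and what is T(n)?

Master Theorem for T(n) = 47T(n/6) + O(n^4):

a = 47, b = 6, c = 4
log_b(a) = log_6(47) = 2.1488

Case 3: c = 4 > log_6(47) = 2.1488
T(n) = O(n^4) = O(n^4)

For T(n) = 47T(n/6) + O(n^4): log_6(47) = 2.1488. This is Case 3 of the Master Theorem (c > log_b(a), work dominated by root), giving O(n^4).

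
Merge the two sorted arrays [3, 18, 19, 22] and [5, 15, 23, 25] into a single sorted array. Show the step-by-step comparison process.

Merging process:

Compare 3 vs 5: take 3 from left. Merged: [3]
Compare 18 vs 5: take 5 from right. Merged: [3, 5]
Compare 18 vs 15: take 15 from right. Merged: [3, 5, 15]
Compare 18 vs 23: take 18 from left. Merged: [3, 5, 15, 18]
Compare 19 vs 23: take 19 from left. Merged: [3, 5, 15, 18, 19]
Compare 22 vs 23: take 22 from left. Merged: [3, 5, 15, 18, 19, 22]
Append remaining from right: [23, 25]. Merged: [3, 5, 15, 18, 19, 22, 23, 25]

Final merged array: [3, 5, 15, 18, 19, 22, 23, 25]
Total comparisons: 6

The merged array is [3, 5, 15, 18, 19, 22, 23, 25], requiring 6 comparisons. The merge step runs in O(n) time where n is the total number of elements.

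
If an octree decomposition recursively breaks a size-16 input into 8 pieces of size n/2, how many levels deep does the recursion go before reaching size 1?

For divide and conquer with division factor 2:

Problem sizes at each level:
Level 0: 16
Level 1: 8
Level 2: 4
Level 3: 2
Level 4: 1

The root is level 0 and the size-1 base case is level 4 (the tree spans levels 0 through 4, i.e. 5 levels counting the root), so the depth is the number of divisions: log_2(16) = 4

The recursion tree depth is log_2(16) = 4. At each level, the problem size is divided by 2, so it takes 4 divisions to reduce to a base case of size 1. The algorithm makes 8 recursive calls at each level.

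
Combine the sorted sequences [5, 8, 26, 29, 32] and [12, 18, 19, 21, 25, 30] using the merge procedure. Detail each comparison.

Merging process:

Compare 5 vs 12: take 5 from left. Merged: [5]
Compare 8 vs 12: take 8 from left. Merged: [5, 8]
Compare 26 vs 12: take 12 from right. Merged: [5, 8, 12]
Compare 26 vs 18: take 18 from right. Merged: [5, 8, 12, 18]
Compare 26 vs 19: take 19 from right. Merged: [5, 8, 12, 18, 19]
Compare 26 vs 21: take 21 from right. Merged: [5, 8, 12, 18, 19, 21]
Compare 26 vs 25: take 25 from right. Merged: [5, 8, 12, 18, 19, 21, 25]
Compare 26 vs 30: take 26 from left. Merged: [5, 8, 12, 18, 19, 21, 25, 26]
Compare 29 vs 30: take 29 from left. Merged: [5, 8, 12, 18, 19, 21, 25, 26, 29]
Compare 32 vs 30: take 30 from right. Merged: [5, 8, 12, 18, 19, 21, 25, 26, 29, 30]
Append remaining from left: [32]. Merged: [5, 8, 12, 18, 19, 21, 25, 26, 29, 30, 32]

Final merged array: [5, 8, 12, 18, 19, 21, 25, 26, 29, 30, 32]
Total comparisons: 10

The merged array is [5, 8, 12, 18, 19, 21, 25, 26, 29, 30, 32], requiring 10 comparisons. The merge step runs in O(n) time where n is the total number of elements.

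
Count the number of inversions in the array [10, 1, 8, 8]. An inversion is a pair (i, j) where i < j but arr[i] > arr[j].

Finding inversions in [10, 1, 8, 8]:

(0, 1): arr[0]=10 > arr[1]=1
(0, 2): arr[0]=10 > arr[2]=8
(0, 3): arr[0]=10 > arr[3]=8

Total inversions: 3

The array has 3 inversion(s): (0,1), (0,2), (0,3). Each pair (i,j) satisfies i < j and arr[i] > arr[j].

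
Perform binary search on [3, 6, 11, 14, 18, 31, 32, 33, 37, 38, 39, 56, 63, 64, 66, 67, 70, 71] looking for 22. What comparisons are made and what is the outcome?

Binary search for 22 in [3, 6, 11, 14, 18, 31, 32, 33, 37, 38, 39, 56, 63, 64, 66, 67, 70, 71]:

lo=0, hi=17, mid=8, arr[mid]=37 -> 37 > 22, search left half
lo=0, hi=7, mid=3, arr[mid]=14 -> 14 < 22, search right half
lo=4, hi=7, mid=5, arr[mid]=31 -> 31 > 22, search left half
lo=4, hi=4, mid=4, arr[mid]=18 -> 18 < 22, search right half
lo=5 > hi=4, target 22 not found

Binary search determines that 22 is not in the array after 4 comparisons. The search space was exhausted without finding the target.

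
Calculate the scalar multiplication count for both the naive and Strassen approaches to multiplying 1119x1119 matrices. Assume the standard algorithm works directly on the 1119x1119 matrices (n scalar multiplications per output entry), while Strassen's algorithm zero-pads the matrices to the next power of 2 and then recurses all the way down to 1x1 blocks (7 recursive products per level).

Matrix multiplication for 1119x1119 matrices:

Strassen's algorithm requires power-of-2 dimensions. Pad 1119x1119 to 2048x2048 (next power of 2).

Standard algorithm: 1119^3 = 1401168159 multiplications
Strassen's algorithm: 7^(log2(2048)) = 7^11 = 1977326743 multiplications
Difference: 1401168159 - 1977326743 = -576158584 (Strassen uses MORE here due to padding overhead — for small or just-over-power-of-2 n, padding can outweigh the per-level savings)

Standard: 1401168159 multiplications (1119^3). Strassen: 1977326743 multiplications (7^11, after padding to 2048x2048). Strassen reduces 8 recursive multiplications to 7 at each level.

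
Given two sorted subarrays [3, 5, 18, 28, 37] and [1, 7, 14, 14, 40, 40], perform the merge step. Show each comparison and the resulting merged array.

Merging process:

Compare 3 vs 1: take 1 from right. Merged: [1]
Compare 3 vs 7: take 3 from left. Merged: [1, 3]
Compare 5 vs 7: take 5 from left. Merged: [1, 3, 5]
Compare 18 vs 7: take 7 from right. Merged: [1, 3, 5, 7]
Compare 18 vs 14: take 14 from right. Merged: [1, 3, 5, 7, 14]
Compare 18 vs 14: take 14 from right. Merged: [1, 3, 5, 7, 14, 14]
Compare 18 vs 40: take 18 from left. Merged: [1, 3, 5, 7, 14, 14, 18]
Compare 28 vs 40: take 28 from left. Merged: [1, 3, 5, 7, 14, 14, 18, 28]
Compare 37 vs 40: take 37 from left. Merged: [1, 3, 5, 7, 14, 14, 18, 28, 37]
Append remaining from right: [40, 40]. Merged: [1, 3, 5, 7, 14, 14, 18, 28, 37, 40, 40]

Final merged array: [1, 3, 5, 7, 14, 14, 18, 28, 37, 40, 40]
Total comparisons: 9

The merged array is [1, 3, 5, 7, 14, 14, 18, 28, 37, 40, 40], requiring 9 comparisons. The merge step runs in O(n) time where n is the total number of elements.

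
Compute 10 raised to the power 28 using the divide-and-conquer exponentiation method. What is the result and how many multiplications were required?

Computing 10^28 by squaring (build up from 10^1; each line after the first costs one multiplication):

10^1 = 10
10^2 = (10^1)^2 = 10^2 = 100
10^3 = 10 * 10^2 = 10 * 100 = 1000
10^6 = (10^3)^2 = 1000^2 = 1000000
10^7 = 10 * 10^6 = 10 * 1000000 = 10000000
10^14 = (10^7)^2 = 10000000^2 = 100000000000000
10^28 = (10^14)^2 = 100000000000000^2 = 10000000000000000000000000000

Result: 10000000000000000000000000000
Multiplications needed: 6 (6 lines after 10^1)

10^28 = 10000000000000000000000000000. Using exponentiation by squaring, this requires 6 multiplications. The key idea: if the exponent is even, square the half-power; if odd, multiply by the base once.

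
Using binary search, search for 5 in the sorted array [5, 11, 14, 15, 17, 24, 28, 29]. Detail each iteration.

Binary search for 5 in [5, 11, 14, 15, 17, 24, 28, 29]:

lo=0, hi=7, mid=3, arr[mid]=15 -> 15 > 5, search left half
lo=0, hi=2, mid=1, arr[mid]=11 -> 11 > 5, search left half
lo=0, hi=0, mid=0, arr[mid]=5 -> Found target at index 0!

Binary search finds 5 at index 0 after 3 comparisons. The search repeatedly halves the search space by comparing with the middle element.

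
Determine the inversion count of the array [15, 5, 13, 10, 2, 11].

Finding inversions in [15, 5, 13, 10, 2, 11]:

(0, 1): arr[0]=15 > arr[1]=5
(0, 2): arr[0]=15 > arr[2]=13
(0, 3): arr[0]=15 > arr[3]=10
(0, 4): arr[0]=15 > arr[4]=2
(0, 5): arr[0]=15 > arr[5]=11
(1, 4): arr[1]=5 > arr[4]=2
(2, 3): arr[2]=13 > arr[3]=10
(2, 4): arr[2]=13 > arr[4]=2
(2, 5): arr[2]=13 > arr[5]=11
(3, 4): arr[3]=10 > arr[4]=2

Total inversions: 10

The array has 10 inversion(s): (0,1), (0,2), (0,3), (0,4), (0,5), (1,4), (2,3), (2,4), (2,5), (3,4). Each pair (i,j) satisfies i < j and arr[i] > arr[j].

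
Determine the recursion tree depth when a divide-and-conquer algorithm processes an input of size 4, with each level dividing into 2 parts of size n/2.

For divide and conquer with division factor 2:

Problem sizes at each level:
Level 0: 4
Level 1: 2
Level 2: 1

The root is level 0 and the size-1 base case is level 2 (the tree spans levels 0 through 2, i.e. 3 levels counting the root), so the depth is the number of divisions: log_2(4) = 2

The recursion tree depth is log_2(4) = 2. At each level, the problem size is divided by 2, so it takes 2 divisions to reduce to a base case of size 1. The algorithm makes 2 recursive calls at each level.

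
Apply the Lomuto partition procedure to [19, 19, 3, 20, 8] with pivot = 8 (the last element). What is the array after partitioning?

Lomuto partition with pivot = 8:

Initial array: [19, 19, 3, 20, 8]

arr[0]=19 > 8: no swap
arr[1]=19 > 8: no swap
arr[2]=3 <= 8: swap with position 0, array becomes [3, 19, 19, 20, 8]
arr[3]=20 > 8: no swap

Place pivot at position 1: [3, 8, 19, 20, 19]
Pivot position: 1

After partitioning with pivot 8, the array becomes [3, 8, 19, 20, 19]. The pivot is placed at index 1. All elements to the left of the pivot are <= 8, and all elements to the right are > 8.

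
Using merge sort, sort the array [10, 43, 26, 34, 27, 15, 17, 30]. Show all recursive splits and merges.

Merge sort trace:

Split: [10, 43, 26, 34, 27, 15, 17, 30] -> [10, 43, 26, 34] and [27, 15, 17, 30]
  Split: [10, 43, 26, 34] -> [10, 43] and [26, 34]
    Split: [10, 43] -> [10] and [43]
    Merge: [10] + [43] -> [10, 43]
    Split: [26, 34] -> [26] and [34]
    Merge: [26] + [34] -> [26, 34]
  Merge: [10, 43] + [26, 34] -> [10, 26, 34, 43]
  Split: [27, 15, 17, 30] -> [27, 15] and [17, 30]
    Split: [27, 15] -> [27] and [15]
    Merge: [27] + [15] -> [15, 27]
    Split: [17, 30] -> [17] and [30]
    Merge: [17] + [30] -> [17, 30]
  Merge: [15, 27] + [17, 30] -> [15, 17, 27, 30]
Merge: [10, 26, 34, 43] + [15, 17, 27, 30] -> [10, 15, 17, 26, 27, 30, 34, 43]

Final sorted array: [10, 15, 17, 26, 27, 30, 34, 43]

The merge sort proceeds by recursively splitting the array and merging sorted halves.
After all merges, the sorted array is [10, 15, 17, 26, 27, 30, 34, 43].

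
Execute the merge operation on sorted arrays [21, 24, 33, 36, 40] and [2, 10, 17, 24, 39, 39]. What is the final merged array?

Merging process:

Compare 21 vs 2: take 2 from right. Merged: [2]
Compare 21 vs 10: take 10 from right. Merged: [2, 10]
Compare 21 vs 17: take 17 from right. Merged: [2, 10, 17]
Compare 21 vs 24: take 21 from left. Merged: [2, 10, 17, 21]
Compare 24 vs 24: take 24 from left. Merged: [2, 10, 17, 21, 24]
Compare 33 vs 24: take 24 from right. Merged: [2, 10, 17, 21, 24, 24]
Compare 33 vs 39: take 33 from left. Merged: [2, 10, 17, 21, 24, 24, 33]
Compare 36 vs 39: take 36 from left. Merged: [2, 10, 17, 21, 24, 24, 33, 36]
Compare 40 vs 39: take 39 from right. Merged: [2, 10, 17, 21, 24, 24, 33, 36, 39]
Compare 40 vs 39: take 39 from right. Merged: [2, 10, 17, 21, 24, 24, 33, 36, 39, 39]
Append remaining from left: [40]. Merged: [2, 10, 17, 21, 24, 24, 33, 36, 39, 39, 40]

Final merged array: [2, 10, 17, 21, 24, 24, 33, 36, 39, 39, 40]
Total comparisons: 10

The merged array is [2, 10, 17, 21, 24, 24, 33, 36, 39, 39, 40], requiring 10 comparisons. The merge step runs in O(n) time where n is the total number of elements.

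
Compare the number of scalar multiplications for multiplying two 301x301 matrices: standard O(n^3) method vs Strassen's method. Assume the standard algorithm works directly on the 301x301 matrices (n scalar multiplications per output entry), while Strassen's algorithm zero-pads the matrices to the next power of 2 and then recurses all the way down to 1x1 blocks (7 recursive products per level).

Matrix multiplication for 301x301 matrices:

Strassen's algorithm requires power-of-2 dimensions. Pad 301x301 to 512x512 (next power of 2).

Standard algorithm: 301^3 = 27270901 multiplications
Strassen's algorithm: 7^(log2(512)) = 7^9 = 40353607 multiplications
Difference: 27270901 - 40353607 = -13082706 (Strassen uses MORE here due to padding overhead — for small or just-over-power-of-2 n, padding can outweigh the per-level savings)

Standard: 27270901 multiplications (301^3). Strassen: 40353607 multiplications (7^9, after padding to 512x512). Strassen reduces 8 recursive multiplications to 7 at each level.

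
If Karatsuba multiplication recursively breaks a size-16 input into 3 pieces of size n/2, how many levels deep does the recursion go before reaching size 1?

For divide and conquer with division factor 2:

Problem sizes at each level:
Level 0: 16
Level 1: 8
Level 2: 4
Level 3: 2
Level 4: 1

The root is level 0 and the size-1 base case is level 4 (the tree spans levels 0 through 4, i.e. 5 levels counting the root), so the depth is the number of divisions: log_2(16) = 4

The recursion tree depth is log_2(16) = 4. At each level, the problem size is divided by 2, so it takes 4 divisions to reduce to a base case of size 1. The algorithm makes 3 recursive calls at each level.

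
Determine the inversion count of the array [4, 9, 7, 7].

Finding inversions in [4, 9, 7, 7]:

(1, 2): arr[1]=9 > arr[2]=7
(1, 3): arr[1]=9 > arr[3]=7

Total inversions: 2

The array has 2 inversion(s): (1,2), (1,3). Each pair (i,j) satisfies i < j and arr[i] > arr[j].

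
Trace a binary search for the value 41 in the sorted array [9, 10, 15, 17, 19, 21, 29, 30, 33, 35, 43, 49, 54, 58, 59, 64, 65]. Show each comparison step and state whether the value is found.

Binary search for 41 in [9, 10, 15, 17, 19, 21, 29, 30, 33, 35, 43, 49, 54, 58, 59, 64, 65]:

lo=0, hi=16, mid=8, arr[mid]=33 -> 33 < 41, search right half
lo=9, hi=16, mid=12, arr[mid]=54 -> 54 > 41, search left half
lo=9, hi=11, mid=10, arr[mid]=43 -> 43 > 41, search left half
lo=9, hi=9, mid=9, arr[mid]=35 -> 35 < 41, search right half
lo=10 > hi=9, target 41 not found

Binary search determines that 41 is not in the array after 4 comparisons. The search space was exhausted without finding the target.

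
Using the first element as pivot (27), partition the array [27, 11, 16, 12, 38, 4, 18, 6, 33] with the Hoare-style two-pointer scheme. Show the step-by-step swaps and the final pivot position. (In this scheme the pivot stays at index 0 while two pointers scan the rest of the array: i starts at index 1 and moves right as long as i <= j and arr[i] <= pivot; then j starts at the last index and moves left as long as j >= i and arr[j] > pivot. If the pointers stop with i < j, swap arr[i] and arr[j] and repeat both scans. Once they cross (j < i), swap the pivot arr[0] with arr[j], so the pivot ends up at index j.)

Hoare-style two-pointer partition with pivot = 27:

Initial array: [27, 11, 16, 12, 38, 4, 18, 6, 33]

Pointers start at i = 1, j = 8.
i stops at index 4 (arr[4]=38 > 27), j stops at index 7 (arr[7]=6 <= 27): swap arr[4] and arr[7], array becomes [27, 11, 16, 12, 6, 4, 18, 38, 33]
i ends at 7, j ends at 6: the pointers have crossed (j < i), so scanning stops.

Swap pivot arr[0] with arr[6] to place pivot at position 6: [18, 11, 16, 12, 6, 4, 27, 38, 33]
Pivot position: 6

After partitioning with pivot 27, the array becomes [18, 11, 16, 12, 6, 4, 27, 38, 33]. The pivot is placed at index 6. All elements to the left of the pivot are <= 27, and all elements to the right are > 27.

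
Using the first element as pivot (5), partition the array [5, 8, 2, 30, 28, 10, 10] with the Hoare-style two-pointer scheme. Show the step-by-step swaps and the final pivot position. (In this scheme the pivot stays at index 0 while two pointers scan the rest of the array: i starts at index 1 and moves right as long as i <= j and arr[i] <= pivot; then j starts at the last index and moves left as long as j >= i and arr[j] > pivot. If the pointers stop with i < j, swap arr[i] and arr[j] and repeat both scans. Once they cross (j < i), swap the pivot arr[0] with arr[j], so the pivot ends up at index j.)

Hoare-style two-pointer partition with pivot = 5:

Initial array: [5, 8, 2, 30, 28, 10, 10]

Pointers start at i = 1, j = 6.
i stops at index 1 (arr[1]=8 > 5), j stops at index 2 (arr[2]=2 <= 5): swap arr[1] and arr[2], array becomes [5, 2, 8, 30, 28, 10, 10]
i ends at 2, j ends at 1: the pointers have crossed (j < i), so scanning stops.

Swap pivot arr[0] with arr[1] to place pivot at position 1: [2, 5, 8, 30, 28, 10, 10]
Pivot position: 1

After partitioning with pivot 5, the array becomes [2, 5, 8, 30, 28, 10, 10]. The pivot is placed at index 1. All elements to the left of the pivot are <= 5, and all elements to the right are > 5.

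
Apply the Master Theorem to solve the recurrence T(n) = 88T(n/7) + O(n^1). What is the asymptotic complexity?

Master Theorem for T(n) = 88T(n/7) + O(n^1):

a = 88, b = 7, c = 1
log_b(a) = log_7(88) = 2.3009

Case 1: c = 1 < log_7(88) = 2.3009
T(n) = O(n^(log_7 88))

For T(n) = 88T(n/7) + O(n^1): log_7(88) = 2.3009. This is Case 1 of the Master Theorem (c < log_b(a), work dominated by leaves), giving O(n^(log_7 88)).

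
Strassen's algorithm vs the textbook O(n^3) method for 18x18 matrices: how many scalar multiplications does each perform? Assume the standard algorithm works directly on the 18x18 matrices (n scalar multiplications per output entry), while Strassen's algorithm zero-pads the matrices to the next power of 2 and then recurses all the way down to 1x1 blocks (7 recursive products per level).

Matrix multiplication for 18x18 matrices:

Strassen's algorithm requires power-of-2 dimensions. Pad 18x18 to 32x32 (next power of 2).

Standard algorithm: 18^3 = 5832 multiplications
Strassen's algorithm: 7^(log2(32)) = 7^5 = 16807 multiplications
Difference: 5832 - 16807 = -10975 (Strassen uses MORE here due to padding overhead — for small or just-over-power-of-2 n, padding can outweigh the per-level savings)

Standard: 5832 multiplications (18^3). Strassen: 16807 multiplications (7^5, after padding to 32x32). Strassen reduces 8 recursive multiplications to 7 at each level.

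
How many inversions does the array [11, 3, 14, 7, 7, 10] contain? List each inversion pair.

Finding inversions in [11, 3, 14, 7, 7, 10]:

(0, 1): arr[0]=11 > arr[1]=3
(0, 3): arr[0]=11 > arr[3]=7
(0, 4): arr[0]=11 > arr[4]=7
(0, 5): arr[0]=11 > arr[5]=10
(2, 3): arr[2]=14 > arr[3]=7
(2, 4): arr[2]=14 > arr[4]=7
(2, 5): arr[2]=14 > arr[5]=10

Total inversions: 7

The array has 7 inversion(s): (0,1), (0,3), (0,4), (0,5), (2,3), (2,4), (2,5). Each pair (i,j) satisfies i < j and arr[i] > arr[j].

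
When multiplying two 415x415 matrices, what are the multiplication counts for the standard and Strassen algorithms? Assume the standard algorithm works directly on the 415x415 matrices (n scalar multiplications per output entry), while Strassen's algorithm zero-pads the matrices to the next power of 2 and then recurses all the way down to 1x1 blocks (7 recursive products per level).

Matrix multiplication for 415x415 matrices:

Strassen's algorithm requires power-of-2 dimensions. Pad 415x415 to 512x512 (next power of 2).

Standard algorithm: 415^3 = 71473375 multiplications
Strassen's algorithm: 7^(log2(512)) = 7^9 = 40353607 multiplications
Savings: 71473375 - 40353607 = 31119768 multiplications

Standard: 71473375 multiplications (415^3). Strassen: 40353607 multiplications (7^9, after padding to 512x512). Strassen reduces 8 recursive multiplications to 7 at each level.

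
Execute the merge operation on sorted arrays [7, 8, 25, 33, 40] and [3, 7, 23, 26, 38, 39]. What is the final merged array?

Merging process:

Compare 7 vs 3: take 3 from right. Merged: [3]
Compare 7 vs 7: take 7 from left. Merged: [3, 7]
Compare 8 vs 7: take 7 from right. Merged: [3, 7, 7]
Compare 8 vs 23: take 8 from left. Merged: [3, 7, 7, 8]
Compare 25 vs 23: take 23 from right. Merged: [3, 7, 7, 8, 23]
Compare 25 vs 26: take 25 from left. Merged: [3, 7, 7, 8, 23, 25]
Compare 33 vs 26: take 26 from right. Merged: [3, 7, 7, 8, 23, 25, 26]
Compare 33 vs 38: take 33 from left. Merged: [3, 7, 7, 8, 23, 25, 26, 33]
Compare 40 vs 38: take 38 from right. Merged: [3, 7, 7, 8, 23, 25, 26, 33, 38]
Compare 40 vs 39: take 39 from right. Merged: [3, 7, 7, 8, 23, 25, 26, 33, 38, 39]
Append remaining from left: [40]. Merged: [3, 7, 7, 8, 23, 25, 26, 33, 38, 39, 40]

Final merged array: [3, 7, 7, 8, 23, 25, 26, 33, 38, 39, 40]
Total comparisons: 10

The merged array is [3, 7, 7, 8, 23, 25, 26, 33, 38, 39, 40], requiring 10 comparisons. The merge step runs in O(n) time where n is the total number of elements.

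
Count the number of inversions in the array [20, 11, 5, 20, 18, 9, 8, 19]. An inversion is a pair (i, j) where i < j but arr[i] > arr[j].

Finding inversions in [20, 11, 5, 20, 18, 9, 8, 19]:

(0, 1): arr[0]=20 > arr[1]=11
(0, 2): arr[0]=20 > arr[2]=5
(0, 4): arr[0]=20 > arr[4]=18
(0, 5): arr[0]=20 > arr[5]=9
(0, 6): arr[0]=20 > arr[6]=8
(0, 7): arr[0]=20 > arr[7]=19
(1, 2): arr[1]=11 > arr[2]=5
(1, 5): arr[1]=11 > arr[5]=9
(1, 6): arr[1]=11 > arr[6]=8
(3, 4): arr[3]=20 > arr[4]=18
(3, 5): arr[3]=20 > arr[5]=9
(3, 6): arr[3]=20 > arr[6]=8
(3, 7): arr[3]=20 > arr[7]=19
(4, 5): arr[4]=18 > arr[5]=9
(4, 6): arr[4]=18 > arr[6]=8
(5, 6): arr[5]=9 > arr[6]=8

Total inversions: 16

The array has 16 inversion(s): (0,1), (0,2), (0,4), (0,5), (0,6), (0,7), (1,2), (1,5), (1,6), (3,4), (3,5), (3,6), (3,7), (4,5), (4,6), (5,6). Each pair (i,j) satisfies i < j and arr[i] > arr[j].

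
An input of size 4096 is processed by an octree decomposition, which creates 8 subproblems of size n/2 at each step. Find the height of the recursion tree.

For divide and conquer with division factor 2:

Problem sizes at each level:
Level 0: 4096
Level 1: 2048
Level 2: 1024
Level 3: 512
Level 4: 256
Level 5: 128
Level 6: 64
Level 7: 32
Level 8: 16
Level 9: 8
Level 10: 4
Level 11: 2
Level 12: 1

The root is level 0 and the size-1 base case is level 12 (the tree spans levels 0 through 12, i.e. 13 levels counting the root), so the depth is the number of divisions: log_2(4096) = 12

The recursion tree depth is log_2(4096) = 12. At each level, the problem size is divided by 2, so it takes 12 divisions to reduce to a base case of size 1. The algorithm makes 8 recursive calls at each level.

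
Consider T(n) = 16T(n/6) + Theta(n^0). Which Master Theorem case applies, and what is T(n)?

Master Theorem for T(n) = 16T(n/6) + O(n^0):

a = 16, b = 6, c = 0
log_b(a) = log_6(16) = 1.5474

Case 1: c = 0 < log_6(16) = 1.5474
T(n) = O(n^(log_6 16))

For T(n) = 16T(n/6) + O(n^0): log_6(16) = 1.5474. This is Case 1 of the Master Theorem (c < log_b(a), work dominated by leaves), giving O(n^(log_6 16)).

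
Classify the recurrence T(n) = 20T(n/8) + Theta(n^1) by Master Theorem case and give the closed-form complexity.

Master Theorem for T(n) = 20T(n/8) + O(n^1):

a = 20, b = 8, c = 1
log_b(a) = log_8(20) = 1.4406

Case 1: c = 1 < log_8(20) = 1.4406
T(n) = O(n^(log_8 20))

For T(n) = 20T(n/8) + O(n^1): log_8(20) = 1.4406. This is Case 1 of the Master Theorem (c < log_b(a), work dominated by leaves), giving O(n^(log_8 20)).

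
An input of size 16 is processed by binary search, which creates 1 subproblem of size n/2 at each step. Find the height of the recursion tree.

For divide and conquer with division factor 2:

Problem sizes at each level:
Level 0: 16
Level 1: 8
Level 2: 4
Level 3: 2
Level 4: 1

The root is level 0 and the size-1 base case is level 4 (the tree spans levels 0 through 4, i.e. 5 levels counting the root), so the depth is the number of divisions: log_2(16) = 4

The recursion tree depth is log_2(16) = 4. At each level, the problem size is divided by 2, so it takes 4 divisions to reduce to a base case of size 1. The algorithm makes 1 recursive call at each level.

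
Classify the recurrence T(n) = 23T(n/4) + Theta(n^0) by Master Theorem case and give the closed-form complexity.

Master Theorem for T(n) = 23T(n/4) + O(n^0):

a = 23, b = 4, c = 0
log_b(a) = log_4(23) = 2.2618

Case 1: c = 0 < log_4(23) = 2.2618
T(n) = O(n^(log_4 23))

For T(n) = 23T(n/4) + O(n^0): log_4(23) = 2.2618. This is Case 1 of the Master Theorem (c < log_b(a), work dominated by leaves), giving O(n^(log_4 23)).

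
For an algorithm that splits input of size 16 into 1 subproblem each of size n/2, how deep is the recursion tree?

For divide and conquer with division factor 2:

Problem sizes at each level:
Level 0: 16
Level 1: 8
Level 2: 4
Level 3: 2
Level 4: 1

The root is level 0 and the size-1 base case is level 4 (the tree spans levels 0 through 4, i.e. 5 levels counting the root), so the depth is the number of divisions: log_2(16) = 4

The recursion tree depth is log_2(16) = 4. At each level, the problem size is divided by 2, so it takes 4 divisions to reduce to a base case of size 1. The algorithm makes 1 recursive call at each level.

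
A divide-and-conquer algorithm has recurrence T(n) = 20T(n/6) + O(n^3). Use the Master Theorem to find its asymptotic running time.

Master Theorem for T(n) = 20T(n/6) + O(n^3):

a = 20, b = 6, c = 3
log_b(a) = log_6(20) = 1.6720

Case 3: c = 3 > log_6(20) = 1.6720
T(n) = O(n^3) = O(n^3)

For T(n) = 20T(n/6) + O(n^3): log_6(20) = 1.6720. This is Case 3 of the Master Theorem (c > log_b(a), work dominated by root), giving O(n^3).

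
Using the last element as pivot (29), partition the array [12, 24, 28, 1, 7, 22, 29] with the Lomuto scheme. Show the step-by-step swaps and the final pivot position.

Lomuto partition with pivot = 29:

Initial array: [12, 24, 28, 1, 7, 22, 29]

arr[0]=12 <= 29: swap with position 0, array becomes [12, 24, 28, 1, 7, 22, 29]
arr[1]=24 <= 29: swap with position 1, array becomes [12, 24, 28, 1, 7, 22, 29]
arr[2]=28 <= 29: swap with position 2, array becomes [12, 24, 28, 1, 7, 22, 29]
arr[3]=1 <= 29: swap with position 3, array becomes [12, 24, 28, 1, 7, 22, 29]
arr[4]=7 <= 29: swap with position 4, array becomes [12, 24, 28, 1, 7, 22, 29]
arr[5]=22 <= 29: swap with position 5, array becomes [12, 24, 28, 1, 7, 22, 29]

Place pivot at position 6: [12, 24, 28, 1, 7, 22, 29]
Pivot position: 6

After partitioning with pivot 29, the array becomes [12, 24, 28, 1, 7, 22, 29]. The pivot is placed at index 6. All elements to the left of the pivot are <= 29, and all elements to the right are > 29.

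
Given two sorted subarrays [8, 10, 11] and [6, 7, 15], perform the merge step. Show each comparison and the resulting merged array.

Merging process:

Compare 8 vs 6: take 6 from right. Merged: [6]
Compare 8 vs 7: take 7 from right. Merged: [6, 7]
Compare 8 vs 15: take 8 from left. Merged: [6, 7, 8]
Compare 10 vs 15: take 10 from left. Merged: [6, 7, 8, 10]
Compare 11 vs 15: take 11 from left. Merged: [6, 7, 8, 10, 11]
Append remaining from right: [15]. Merged: [6, 7, 8, 10, 11, 15]

Final merged array: [6, 7, 8, 10, 11, 15]
Total comparisons: 5

The merged array is [6, 7, 8, 10, 11, 15], requiring 5 comparisons. The merge step runs in O(n) time where n is the total number of elements.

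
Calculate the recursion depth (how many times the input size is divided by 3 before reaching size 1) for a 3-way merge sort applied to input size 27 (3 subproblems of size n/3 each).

For divide and conquer with division factor 3:

Problem sizes at each level:
Level 0: 27
Level 1: 9
Level 2: 3
Level 3: 1

The root is level 0 and the size-1 base case is level 3 (the tree spans levels 0 through 3, i.e. 4 levels counting the root), so the depth is the number of divisions: log_3(27) = 3

The recursion tree depth is log_3(27) = 3. At each level, the problem size is divided by 3, so it takes 3 divisions to reduce to a base case of size 1. The algorithm makes 3 recursive calls at each level.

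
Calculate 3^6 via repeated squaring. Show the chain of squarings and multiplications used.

Computing 3^6 by squaring (build up from 3^1; each line after the first costs one multiplication):

3^1 = 3
3^2 = (3^1)^2 = 3^2 = 9
3^3 = 3 * 3^2 = 3 * 9 = 27
3^6 = (3^3)^2 = 27^2 = 729

Result: 729
Multiplications needed: 3 (3 lines after 3^1)

3^6 = 729. Using exponentiation by squaring, this requires 3 multiplications. The key idea: if the exponent is even, square the half-power; if odd, multiply by the base once.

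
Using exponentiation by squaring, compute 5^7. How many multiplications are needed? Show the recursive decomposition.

Computing 5^7 by squaring (build up from 5^1; each line after the first costs one multiplication):

5^1 = 5
5^2 = (5^1)^2 = 5^2 = 25
5^3 = 5 * 5^2 = 5 * 25 = 125
5^6 = (5^3)^2 = 125^2 = 15625
5^7 = 5 * 5^6 = 5 * 15625 = 78125

Result: 78125
Multiplications needed: 4 (4 lines after 5^1)

5^7 = 78125. Using exponentiation by squaring, this requires 4 multiplications. The key idea: if the exponent is even, square the half-power; if odd, multiply by the base once.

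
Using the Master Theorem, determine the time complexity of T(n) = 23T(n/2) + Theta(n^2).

Master Theorem for T(n) = 23T(n/2) + O(n^2):

a = 23, b = 2, c = 2
log_b(a) = log_2(23) = 4.5236

Case 1: c = 2 < log_2(23) = 4.5236
T(n) = O(n^(log_2 23))

For T(n) = 23T(n/2) + O(n^2): log_2(23) = 4.5236. This is Case 1 of the Master Theorem (c < log_b(a), work dominated by leaves), giving O(n^(log_2 23)).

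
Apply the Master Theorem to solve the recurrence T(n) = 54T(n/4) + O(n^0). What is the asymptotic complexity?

Master Theorem for T(n) = 54T(n/4) + O(n^0):

a = 54, b = 4, c = 0
log_b(a) = log_4(54) = 2.8774

Case 1: c = 0 < log_4(54) = 2.8774
T(n) = O(n^(log_4 54))

For T(n) = 54T(n/4) + O(n^0): log_4(54) = 2.8774. This is Case 1 of the Master Theorem (c < log_b(a), work dominated by leaves), giving O(n^(log_4 54)).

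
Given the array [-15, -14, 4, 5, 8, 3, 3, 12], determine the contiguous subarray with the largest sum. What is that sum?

Using Kadane's algorithm on [-15, -14, 4, 5, 8, 3, 3, 12]:

Scanning through the array:
Position 1 (value -14): max_ending_here = -14, max_so_far = -14
Position 2 (value 4): max_ending_here = 4, max_so_far = 4
Position 3 (value 5): max_ending_here = 9, max_so_far = 9
Position 4 (value 8): max_ending_here = 17, max_so_far = 17
Position 5 (value 3): max_ending_here = 20, max_so_far = 20
Position 6 (value 3): max_ending_here = 23, max_so_far = 23
Position 7 (value 12): max_ending_here = 35, max_so_far = 35

Maximum subarray: [4, 5, 8, 3, 3, 12]
Maximum sum: 35

The maximum subarray is [4, 5, 8, 3, 3, 12] with sum 35. This subarray runs from index 2 to index 7.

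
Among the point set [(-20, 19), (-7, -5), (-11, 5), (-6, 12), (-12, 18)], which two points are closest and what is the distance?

Computing all pairwise distances among 5 points:

d((-20, 19), (-7, -5)) = 27.2947
d((-20, 19), (-11, 5)) = 16.6433
d((-20, 19), (-6, 12)) = 15.6525
d((-20, 19), (-12, 18)) = 8.0623 <-- minimum
d((-7, -5), (-11, 5)) = 10.7703
d((-7, -5), (-6, 12)) = 17.0294
d((-7, -5), (-12, 18)) = 23.5372
d((-11, 5), (-6, 12)) = 8.6023
d((-11, 5), (-12, 18)) = 13.0384
d((-6, 12), (-12, 18)) = 8.4853

Closest pair: (-20, 19) and (-12, 18) with distance 8.0623

The closest pair is (-20, 19) and (-12, 18) with Euclidean distance 8.0623. For 5 points, brute-force pairwise comparison is shown above. For large n, the divide-and-conquer algorithm (sort by x, recurse on halves, check the dividing strip) achieves O(n log n).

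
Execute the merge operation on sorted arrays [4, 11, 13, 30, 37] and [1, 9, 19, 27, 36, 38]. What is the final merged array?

Merging process:

Compare 4 vs 1: take 1 from right. Merged: [1]
Compare 4 vs 9: take 4 from left. Merged: [1, 4]
Compare 11 vs 9: take 9 from right. Merged: [1, 4, 9]
Compare 11 vs 19: take 11 from left. Merged: [1, 4, 9, 11]
Compare 13 vs 19: take 13 from left. Merged: [1, 4, 9, 11, 13]
Compare 30 vs 19: take 19 from right. Merged: [1, 4, 9, 11, 13, 19]
Compare 30 vs 27: take 27 from right. Merged: [1, 4, 9, 11, 13, 19, 27]
Compare 30 vs 36: take 30 from left. Merged: [1, 4, 9, 11, 13, 19, 27, 30]
Compare 37 vs 36: take 36 from right. Merged: [1, 4, 9, 11, 13, 19, 27, 30, 36]
Compare 37 vs 38: take 37 from left. Merged: [1, 4, 9, 11, 13, 19, 27, 30, 36, 37]
Append remaining from right: [38]. Merged: [1, 4, 9, 11, 13, 19, 27, 30, 36, 37, 38]

Final merged array: [1, 4, 9, 11, 13, 19, 27, 30, 36, 37, 38]
Total comparisons: 10

The merged array is [1, 4, 9, 11, 13, 19, 27, 30, 36, 37, 38], requiring 10 comparisons. The merge step runs in O(n) time where n is the total number of elements.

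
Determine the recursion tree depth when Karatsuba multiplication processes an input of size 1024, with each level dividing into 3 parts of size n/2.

For divide and conquer with division factor 2:

Problem sizes at each level:
Level 0: 1024
Level 1: 512
Level 2: 256
Level 3: 128
Level 4: 64
Level 5: 32
Level 6: 16
Level 7: 8
Level 8: 4
Level 9: 2
Level 10: 1

The root is level 0 and the size-1 base case is level 10 (the tree spans levels 0 through 10, i.e. 11 levels counting the root), so the depth is the number of divisions: log_2(1024) = 10

The recursion tree depth is log_2(1024) = 10. At each level, the problem size is divided by 2, so it takes 10 divisions to reduce to a base case of size 1. The algorithm makes 3 recursive calls at each level.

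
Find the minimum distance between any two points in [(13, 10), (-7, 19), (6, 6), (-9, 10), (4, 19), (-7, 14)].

Computing all pairwise distances among 6 points:

d((13, 10), (-7, 19)) = 21.9317
d((13, 10), (6, 6)) = 8.0623
d((13, 10), (-9, 10)) = 22.0
d((13, 10), (4, 19)) = 12.7279
d((13, 10), (-7, 14)) = 20.3961
d((-7, 19), (6, 6)) = 18.3848
d((-7, 19), (-9, 10)) = 9.2195
d((-7, 19), (4, 19)) = 11.0
d((-7, 19), (-7, 14)) = 5.0
d((6, 6), (-9, 10)) = 15.5242
d((6, 6), (4, 19)) = 13.1529
d((6, 6), (-7, 14)) = 15.2643
d((-9, 10), (4, 19)) = 15.8114
d((-9, 10), (-7, 14)) = 4.4721 <-- minimum
d((4, 19), (-7, 14)) = 12.083

Closest pair: (-9, 10) and (-7, 14) with distance 4.4721

The closest pair is (-9, 10) and (-7, 14) with Euclidean distance 4.4721. For 6 points, brute-force pairwise comparison is shown above. For large n, the divide-and-conquer algorithm (sort by x, recurse on halves, check the dividing strip) achieves O(n log n).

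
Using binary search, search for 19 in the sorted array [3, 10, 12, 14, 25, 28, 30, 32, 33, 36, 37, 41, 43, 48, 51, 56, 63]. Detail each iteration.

Binary search for 19 in [3, 10, 12, 14, 25, 28, 30, 32, 33, 36, 37, 41, 43, 48, 51, 56, 63]:

lo=0, hi=16, mid=8, arr[mid]=33 -> 33 > 19, search left half
lo=0, hi=7, mid=3, arr[mid]=14 -> 14 < 19, search right half
lo=4, hi=7, mid=5, arr[mid]=28 -> 28 > 19, search left half
lo=4, hi=4, mid=4, arr[mid]=25 -> 25 > 19, search left half
lo=4 > hi=3, target 19 not found

Binary search determines that 19 is not in the array after 4 comparisons. The search space was exhausted without finding the target.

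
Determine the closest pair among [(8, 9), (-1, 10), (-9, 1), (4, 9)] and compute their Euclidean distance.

Computing all pairwise distances among 4 points:

d((8, 9), (-1, 10)) = 9.0554
d((8, 9), (-9, 1)) = 18.7883
d((8, 9), (4, 9)) = 4.0 <-- minimum
d((-1, 10), (-9, 1)) = 12.0416
d((-1, 10), (4, 9)) = 5.099
d((-9, 1), (4, 9)) = 15.2643

Closest pair: (8, 9) and (4, 9) with distance 4.0

The closest pair is (8, 9) and (4, 9) with Euclidean distance 4.0. For 4 points, brute-force pairwise comparison is shown above. For large n, the divide-and-conquer algorithm (sort by x, recurse on halves, check the dividing strip) achieves O(n log n).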